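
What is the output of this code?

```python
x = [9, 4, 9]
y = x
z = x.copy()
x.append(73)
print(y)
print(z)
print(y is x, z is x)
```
[9, 4, 9, 73]
[9, 4, 9]
True False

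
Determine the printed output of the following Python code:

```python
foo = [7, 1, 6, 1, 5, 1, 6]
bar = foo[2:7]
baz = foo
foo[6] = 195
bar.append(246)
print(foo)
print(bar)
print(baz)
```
[7, 1, 6, 1, 5, 1, 195]
[6, 1, 5, 1, 6, 246]
[7, 1, 6, 1, 5, 1, 195]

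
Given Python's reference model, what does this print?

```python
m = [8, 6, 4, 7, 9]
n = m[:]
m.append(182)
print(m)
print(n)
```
[8, 6, 4, 7, 9, 182]
[8, 6, 4, 7, 9]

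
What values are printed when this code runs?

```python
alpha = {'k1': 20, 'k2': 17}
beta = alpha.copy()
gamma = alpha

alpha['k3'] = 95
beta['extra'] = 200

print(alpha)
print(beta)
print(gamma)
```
{'k1': 20, 'k2': 17, 'k3': 95}
{'k1': 20, 'k2': 17, 'extra': 200}
{'k1': 20, 'k2': 17, 'k3': 95}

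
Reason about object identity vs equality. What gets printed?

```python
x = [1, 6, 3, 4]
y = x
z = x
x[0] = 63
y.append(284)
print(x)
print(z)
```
[63, 6, 3, 4, 284]
[63, 6, 3, 4, 284]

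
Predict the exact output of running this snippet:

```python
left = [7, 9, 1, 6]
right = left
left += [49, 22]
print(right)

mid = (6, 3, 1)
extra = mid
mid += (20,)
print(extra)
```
[7, 9, 1, 6, 49, 22]
(6, 3, 1)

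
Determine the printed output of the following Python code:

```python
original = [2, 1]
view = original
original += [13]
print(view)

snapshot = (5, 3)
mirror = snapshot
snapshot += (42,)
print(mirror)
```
[2, 1, 13]
(5, 3)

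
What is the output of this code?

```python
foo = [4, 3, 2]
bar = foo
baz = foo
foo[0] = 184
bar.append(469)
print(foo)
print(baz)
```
[184, 3, 2, 469]
[184, 3, 2, 469]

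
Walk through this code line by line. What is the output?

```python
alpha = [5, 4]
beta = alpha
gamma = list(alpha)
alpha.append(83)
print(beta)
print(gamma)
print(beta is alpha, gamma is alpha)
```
[5, 4, 83]
[5, 4]
True False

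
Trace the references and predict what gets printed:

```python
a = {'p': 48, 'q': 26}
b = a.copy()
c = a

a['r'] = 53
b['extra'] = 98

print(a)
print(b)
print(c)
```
{'p': 48, 'q': 26, 'r': 53}
{'p': 48, 'q': 26, 'extra': 98}
{'p': 48, 'q': 26, 'r': 53}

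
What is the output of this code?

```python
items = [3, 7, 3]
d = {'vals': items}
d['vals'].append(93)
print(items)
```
[3, 7, 3, 93]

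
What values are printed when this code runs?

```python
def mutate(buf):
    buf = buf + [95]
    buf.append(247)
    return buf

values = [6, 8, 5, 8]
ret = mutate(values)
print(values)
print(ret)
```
[6, 8, 5, 8]
[6, 8, 5, 8, 95, 247]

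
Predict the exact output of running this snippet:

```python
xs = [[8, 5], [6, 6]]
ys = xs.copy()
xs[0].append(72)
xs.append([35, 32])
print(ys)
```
[[8, 5, 72], [6, 6]]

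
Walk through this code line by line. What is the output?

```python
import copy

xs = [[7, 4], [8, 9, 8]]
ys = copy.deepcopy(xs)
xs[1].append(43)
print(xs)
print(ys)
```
[[7, 4], [8, 9, 8, 43]]
[[7, 4], [8, 9, 8]]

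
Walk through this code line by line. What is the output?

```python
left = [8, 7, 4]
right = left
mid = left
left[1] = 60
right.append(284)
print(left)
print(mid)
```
[8, 60, 4, 284]
[8, 60, 4, 284]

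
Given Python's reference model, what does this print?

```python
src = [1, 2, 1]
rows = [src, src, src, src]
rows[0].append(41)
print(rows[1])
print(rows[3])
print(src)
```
[1, 2, 1, 41]
[1, 2, 1, 41]
[1, 2, 1, 41]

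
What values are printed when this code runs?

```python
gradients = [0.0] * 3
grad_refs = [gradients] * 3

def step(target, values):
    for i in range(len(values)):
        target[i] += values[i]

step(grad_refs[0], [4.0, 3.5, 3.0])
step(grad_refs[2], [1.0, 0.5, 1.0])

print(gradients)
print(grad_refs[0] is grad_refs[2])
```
[5.0, 4.0, 4.0]
True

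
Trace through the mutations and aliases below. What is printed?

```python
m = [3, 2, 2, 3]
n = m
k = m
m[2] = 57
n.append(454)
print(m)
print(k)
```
[3, 2, 57, 3, 454]
[3, 2, 57, 3, 454]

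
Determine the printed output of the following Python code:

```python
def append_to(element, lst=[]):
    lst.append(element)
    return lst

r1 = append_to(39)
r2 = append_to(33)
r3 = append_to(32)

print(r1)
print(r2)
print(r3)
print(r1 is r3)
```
[39, 33, 32]
[39, 33, 32]
[39, 33, 32]
True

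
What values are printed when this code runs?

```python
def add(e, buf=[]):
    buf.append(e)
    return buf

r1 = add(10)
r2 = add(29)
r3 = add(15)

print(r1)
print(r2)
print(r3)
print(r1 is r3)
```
[10, 29, 15]
[10, 29, 15]
[10, 29, 15]
True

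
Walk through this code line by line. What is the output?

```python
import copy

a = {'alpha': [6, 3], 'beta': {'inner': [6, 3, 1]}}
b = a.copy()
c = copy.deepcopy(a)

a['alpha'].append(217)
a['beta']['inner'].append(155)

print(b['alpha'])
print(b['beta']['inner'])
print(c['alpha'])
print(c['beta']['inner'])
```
[6, 3, 217]
[6, 3, 1, 155]
[6, 3]
[6, 3, 1]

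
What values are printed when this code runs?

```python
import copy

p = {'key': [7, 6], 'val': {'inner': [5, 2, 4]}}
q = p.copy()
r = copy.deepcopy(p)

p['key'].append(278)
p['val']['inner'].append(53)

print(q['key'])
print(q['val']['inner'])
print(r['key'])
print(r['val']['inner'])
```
[7, 6, 278]
[5, 2, 4, 53]
[7, 6]
[5, 2, 4]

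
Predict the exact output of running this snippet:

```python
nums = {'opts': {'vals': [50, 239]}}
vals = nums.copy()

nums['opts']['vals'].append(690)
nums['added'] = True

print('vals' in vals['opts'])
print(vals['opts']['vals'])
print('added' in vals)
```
True
[50, 239, 690]
False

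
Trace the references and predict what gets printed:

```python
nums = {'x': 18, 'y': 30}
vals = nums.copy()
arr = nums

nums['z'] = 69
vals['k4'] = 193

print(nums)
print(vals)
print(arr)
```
{'x': 18, 'y': 30, 'z': 69}
{'x': 18, 'y': 30, 'k4': 193}
{'x': 18, 'y': 30, 'z': 69}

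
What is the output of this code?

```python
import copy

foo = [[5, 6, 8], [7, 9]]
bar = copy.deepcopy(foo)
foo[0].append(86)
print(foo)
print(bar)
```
[[5, 6, 8, 86], [7, 9]]
[[5, 6, 8], [7, 9]]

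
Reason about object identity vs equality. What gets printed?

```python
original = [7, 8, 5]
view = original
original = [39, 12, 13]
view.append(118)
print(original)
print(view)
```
[39, 12, 13]
[7, 8, 5, 118]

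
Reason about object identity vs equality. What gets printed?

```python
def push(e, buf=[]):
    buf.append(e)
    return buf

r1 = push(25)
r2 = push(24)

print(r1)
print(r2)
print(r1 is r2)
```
[25, 24]
[25, 24]
True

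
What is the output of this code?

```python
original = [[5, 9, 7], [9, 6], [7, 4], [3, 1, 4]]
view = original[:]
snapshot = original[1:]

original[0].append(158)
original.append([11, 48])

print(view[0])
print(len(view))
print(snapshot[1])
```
[5, 9, 7, 158]
4
[7, 4]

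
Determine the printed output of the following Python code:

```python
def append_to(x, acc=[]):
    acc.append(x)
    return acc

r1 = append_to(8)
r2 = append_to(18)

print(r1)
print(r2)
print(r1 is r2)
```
[8, 18]
[8, 18]
True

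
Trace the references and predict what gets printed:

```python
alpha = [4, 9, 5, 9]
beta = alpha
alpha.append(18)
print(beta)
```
[4, 9, 5, 9, 18]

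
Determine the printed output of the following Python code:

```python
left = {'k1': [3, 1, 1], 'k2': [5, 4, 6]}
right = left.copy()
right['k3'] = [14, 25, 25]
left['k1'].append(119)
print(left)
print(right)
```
{'k1': [3, 1, 1, 119], 'k2': [5, 4, 6]}
{'k1': [3, 1, 1, 119], 'k2': [5, 4, 6], 'k3': [14, 25, 25]}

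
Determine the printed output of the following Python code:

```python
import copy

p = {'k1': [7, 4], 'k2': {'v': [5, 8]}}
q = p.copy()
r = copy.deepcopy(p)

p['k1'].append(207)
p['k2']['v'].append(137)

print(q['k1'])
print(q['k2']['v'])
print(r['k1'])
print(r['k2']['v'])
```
[7, 4, 207]
[5, 8, 137]
[7, 4]
[5, 8]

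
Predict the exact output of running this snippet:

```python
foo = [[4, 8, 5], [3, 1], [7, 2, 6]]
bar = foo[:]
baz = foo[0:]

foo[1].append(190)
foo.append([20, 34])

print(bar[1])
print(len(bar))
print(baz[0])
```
[3, 1, 190]
3
[4, 8, 5]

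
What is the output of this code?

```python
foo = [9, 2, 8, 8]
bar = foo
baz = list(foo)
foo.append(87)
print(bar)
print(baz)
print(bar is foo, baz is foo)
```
[9, 2, 8, 8, 87]
[9, 2, 8, 8]
True False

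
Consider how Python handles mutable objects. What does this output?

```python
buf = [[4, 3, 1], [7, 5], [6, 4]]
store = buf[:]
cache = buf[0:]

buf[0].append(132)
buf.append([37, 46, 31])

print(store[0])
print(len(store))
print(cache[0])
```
[4, 3, 1, 132]
3
[4, 3, 1, 132]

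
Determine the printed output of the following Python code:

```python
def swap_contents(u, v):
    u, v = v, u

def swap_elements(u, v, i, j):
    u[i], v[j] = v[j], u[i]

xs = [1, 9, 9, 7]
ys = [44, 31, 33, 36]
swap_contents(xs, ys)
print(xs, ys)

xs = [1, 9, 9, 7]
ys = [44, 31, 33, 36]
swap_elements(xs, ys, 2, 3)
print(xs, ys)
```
[1, 9, 9, 7] [44, 31, 33, 36]
[1, 9, 36, 7] [44, 31, 33, 9]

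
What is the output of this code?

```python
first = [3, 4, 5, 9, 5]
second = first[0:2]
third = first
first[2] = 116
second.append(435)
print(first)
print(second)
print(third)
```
[3, 4, 116, 9, 5]
[3, 4, 435]
[3, 4, 116, 9, 5]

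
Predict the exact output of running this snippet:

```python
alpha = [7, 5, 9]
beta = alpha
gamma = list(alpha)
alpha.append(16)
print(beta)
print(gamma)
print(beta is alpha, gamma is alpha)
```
[7, 5, 9, 16]
[7, 5, 9]
True False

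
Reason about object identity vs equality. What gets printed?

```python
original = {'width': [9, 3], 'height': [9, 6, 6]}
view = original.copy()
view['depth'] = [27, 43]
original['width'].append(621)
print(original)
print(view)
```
{'width': [9, 3, 621], 'height': [9, 6, 6]}
{'width': [9, 3, 621], 'height': [9, 6, 6], 'depth': [27, 43]}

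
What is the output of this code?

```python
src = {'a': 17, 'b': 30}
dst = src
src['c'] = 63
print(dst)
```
{'a': 17, 'b': 30, 'c': 63}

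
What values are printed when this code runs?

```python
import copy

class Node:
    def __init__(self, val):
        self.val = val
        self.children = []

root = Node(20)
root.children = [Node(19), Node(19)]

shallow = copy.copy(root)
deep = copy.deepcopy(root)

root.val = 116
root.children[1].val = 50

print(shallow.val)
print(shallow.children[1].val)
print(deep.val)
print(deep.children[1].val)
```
20
50
20
19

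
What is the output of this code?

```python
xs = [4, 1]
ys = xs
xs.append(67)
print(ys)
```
[4, 1, 67]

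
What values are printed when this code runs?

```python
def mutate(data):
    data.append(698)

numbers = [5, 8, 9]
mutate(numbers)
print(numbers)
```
[5, 8, 9, 698]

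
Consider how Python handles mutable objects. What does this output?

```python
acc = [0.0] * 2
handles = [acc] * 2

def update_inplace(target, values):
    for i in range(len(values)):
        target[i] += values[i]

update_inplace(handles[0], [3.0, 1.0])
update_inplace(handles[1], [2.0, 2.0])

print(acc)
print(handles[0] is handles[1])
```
[5.0, 3.0]
True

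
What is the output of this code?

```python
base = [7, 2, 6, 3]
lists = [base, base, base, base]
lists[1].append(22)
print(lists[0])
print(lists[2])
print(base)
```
[7, 2, 6, 3, 22]
[7, 2, 6, 3, 22]
[7, 2, 6, 3, 22]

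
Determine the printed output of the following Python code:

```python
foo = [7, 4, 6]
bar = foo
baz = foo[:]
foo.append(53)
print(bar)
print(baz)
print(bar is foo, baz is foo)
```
[7, 4, 6, 53]
[7, 4, 6]
True False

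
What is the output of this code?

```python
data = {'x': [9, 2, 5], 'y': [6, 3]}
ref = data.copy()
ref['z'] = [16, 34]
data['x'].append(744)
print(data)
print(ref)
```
{'x': [9, 2, 5, 744], 'y': [6, 3]}
{'x': [9, 2, 5, 744], 'y': [6, 3], 'z': [16, 34]}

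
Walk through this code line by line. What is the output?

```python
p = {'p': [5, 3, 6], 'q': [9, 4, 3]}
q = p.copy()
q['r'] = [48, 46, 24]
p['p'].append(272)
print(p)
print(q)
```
{'p': [5, 3, 6, 272], 'q': [9, 4, 3]}
{'p': [5, 3, 6, 272], 'q': [9, 4, 3], 'r': [48, 46, 24]}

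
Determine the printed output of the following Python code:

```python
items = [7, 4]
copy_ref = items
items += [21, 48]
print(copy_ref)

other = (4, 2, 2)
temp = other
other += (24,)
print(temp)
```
[7, 4, 21, 48]
(4, 2, 2)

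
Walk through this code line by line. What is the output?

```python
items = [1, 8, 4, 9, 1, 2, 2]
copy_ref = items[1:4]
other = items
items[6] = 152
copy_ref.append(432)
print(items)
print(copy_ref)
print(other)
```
[1, 8, 4, 9, 1, 2, 152]
[8, 4, 9, 432]
[1, 8, 4, 9, 1, 2, 152]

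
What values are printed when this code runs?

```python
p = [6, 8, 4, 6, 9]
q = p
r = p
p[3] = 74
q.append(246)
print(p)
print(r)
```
[6, 8, 4, 74, 9, 246]
[6, 8, 4, 74, 9, 246]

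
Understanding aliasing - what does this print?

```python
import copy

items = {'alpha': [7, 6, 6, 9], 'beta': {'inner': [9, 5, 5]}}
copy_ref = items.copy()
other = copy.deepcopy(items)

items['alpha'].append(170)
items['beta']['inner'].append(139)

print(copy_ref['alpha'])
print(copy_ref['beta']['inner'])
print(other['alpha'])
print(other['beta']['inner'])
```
[7, 6, 6, 9, 170]
[9, 5, 5, 139]
[7, 6, 6, 9]
[9, 5, 5]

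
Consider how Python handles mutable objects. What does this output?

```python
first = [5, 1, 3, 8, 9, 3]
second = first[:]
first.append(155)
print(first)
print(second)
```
[5, 1, 3, 8, 9, 3, 155]
[5, 1, 3, 8, 9, 3]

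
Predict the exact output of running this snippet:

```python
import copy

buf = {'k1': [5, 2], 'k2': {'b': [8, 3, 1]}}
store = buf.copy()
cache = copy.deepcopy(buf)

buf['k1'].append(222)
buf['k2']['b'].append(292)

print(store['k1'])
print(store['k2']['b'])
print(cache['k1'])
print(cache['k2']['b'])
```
[5, 2, 222]
[8, 3, 1, 292]
[5, 2]
[8, 3, 1]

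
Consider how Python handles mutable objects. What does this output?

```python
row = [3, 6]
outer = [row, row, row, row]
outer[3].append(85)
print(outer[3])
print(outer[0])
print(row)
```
[3, 6, 85]
[3, 6, 85]
[3, 6, 85]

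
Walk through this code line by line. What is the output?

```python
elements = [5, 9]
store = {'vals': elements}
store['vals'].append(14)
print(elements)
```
[5, 9, 14]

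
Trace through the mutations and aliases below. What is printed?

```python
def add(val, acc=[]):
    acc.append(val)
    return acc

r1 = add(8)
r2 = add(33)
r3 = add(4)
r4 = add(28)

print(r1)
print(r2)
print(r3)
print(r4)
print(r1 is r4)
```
[8, 33, 4, 28]
[8, 33, 4, 28]
[8, 33, 4, 28]
[8, 33, 4, 28]
True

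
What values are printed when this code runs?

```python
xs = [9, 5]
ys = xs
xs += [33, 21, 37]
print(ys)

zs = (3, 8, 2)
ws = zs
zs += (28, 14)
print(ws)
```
[9, 5, 33, 21, 37]
(3, 8, 2)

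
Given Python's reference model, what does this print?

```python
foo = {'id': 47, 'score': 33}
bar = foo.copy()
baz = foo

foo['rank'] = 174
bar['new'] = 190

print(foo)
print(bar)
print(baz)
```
{'id': 47, 'score': 33, 'rank': 174}
{'id': 47, 'score': 33, 'new': 190}
{'id': 47, 'score': 33, 'rank': 174}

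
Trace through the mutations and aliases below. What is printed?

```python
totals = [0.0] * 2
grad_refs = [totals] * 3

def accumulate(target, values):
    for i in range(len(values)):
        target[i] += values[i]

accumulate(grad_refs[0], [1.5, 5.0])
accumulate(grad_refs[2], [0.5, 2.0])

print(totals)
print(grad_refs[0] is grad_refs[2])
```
[2.0, 7.0]
True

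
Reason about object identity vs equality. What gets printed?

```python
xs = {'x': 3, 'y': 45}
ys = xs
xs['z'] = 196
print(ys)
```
{'x': 3, 'y': 45, 'z': 196}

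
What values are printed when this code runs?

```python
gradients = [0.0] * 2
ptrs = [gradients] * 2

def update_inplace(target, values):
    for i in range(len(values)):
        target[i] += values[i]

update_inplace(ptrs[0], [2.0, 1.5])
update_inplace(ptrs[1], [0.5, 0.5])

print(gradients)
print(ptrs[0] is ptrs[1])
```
[2.5, 2.0]
True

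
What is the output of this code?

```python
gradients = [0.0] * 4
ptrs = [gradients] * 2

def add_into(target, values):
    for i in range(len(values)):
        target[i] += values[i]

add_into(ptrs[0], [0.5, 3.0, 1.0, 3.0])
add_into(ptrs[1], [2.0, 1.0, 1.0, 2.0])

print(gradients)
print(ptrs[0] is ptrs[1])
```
[2.5, 4.0, 2.0, 5.0]
True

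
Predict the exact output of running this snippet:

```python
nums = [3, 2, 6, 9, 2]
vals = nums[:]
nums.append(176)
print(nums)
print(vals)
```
[3, 2, 6, 9, 2, 176]
[3, 2, 6, 9, 2]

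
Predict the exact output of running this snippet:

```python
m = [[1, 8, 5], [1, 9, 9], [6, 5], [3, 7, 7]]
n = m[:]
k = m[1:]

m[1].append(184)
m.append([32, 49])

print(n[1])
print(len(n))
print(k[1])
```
[1, 9, 9, 184]
4
[6, 5]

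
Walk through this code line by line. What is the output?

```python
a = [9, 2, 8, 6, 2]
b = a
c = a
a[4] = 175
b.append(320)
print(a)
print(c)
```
[9, 2, 8, 6, 175, 320]
[9, 2, 8, 6, 175, 320]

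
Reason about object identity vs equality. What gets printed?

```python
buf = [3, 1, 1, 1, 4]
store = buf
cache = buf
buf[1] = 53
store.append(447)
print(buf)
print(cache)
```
[3, 53, 1, 1, 4, 447]
[3, 53, 1, 1, 4, 447]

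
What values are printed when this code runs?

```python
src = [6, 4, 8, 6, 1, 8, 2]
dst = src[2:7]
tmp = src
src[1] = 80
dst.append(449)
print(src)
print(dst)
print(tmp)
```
[6, 80, 8, 6, 1, 8, 2]
[8, 6, 1, 8, 2, 449]
[6, 80, 8, 6, 1, 8, 2]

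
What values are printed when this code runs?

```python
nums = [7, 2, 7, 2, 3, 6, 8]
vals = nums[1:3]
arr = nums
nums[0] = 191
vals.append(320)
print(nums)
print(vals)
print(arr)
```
[191, 2, 7, 2, 3, 6, 8]
[2, 7, 320]
[191, 2, 7, 2, 3, 6, 8]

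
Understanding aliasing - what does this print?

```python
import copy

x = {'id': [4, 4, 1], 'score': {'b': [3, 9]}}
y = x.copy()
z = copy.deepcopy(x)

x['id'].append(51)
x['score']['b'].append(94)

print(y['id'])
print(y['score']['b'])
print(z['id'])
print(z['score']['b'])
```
[4, 4, 1, 51]
[3, 9, 94]
[4, 4, 1]
[3, 9]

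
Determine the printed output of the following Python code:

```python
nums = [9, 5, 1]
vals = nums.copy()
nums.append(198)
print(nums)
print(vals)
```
[9, 5, 1, 198]
[9, 5, 1]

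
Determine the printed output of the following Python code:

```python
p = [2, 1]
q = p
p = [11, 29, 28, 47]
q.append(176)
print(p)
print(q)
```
[11, 29, 28, 47]
[2, 1, 176]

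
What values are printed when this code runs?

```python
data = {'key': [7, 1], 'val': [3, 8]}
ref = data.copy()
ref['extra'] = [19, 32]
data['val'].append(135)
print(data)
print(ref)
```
{'key': [7, 1], 'val': [3, 8, 135]}
{'key': [7, 1], 'val': [3, 8, 135], 'extra': [19, 32]}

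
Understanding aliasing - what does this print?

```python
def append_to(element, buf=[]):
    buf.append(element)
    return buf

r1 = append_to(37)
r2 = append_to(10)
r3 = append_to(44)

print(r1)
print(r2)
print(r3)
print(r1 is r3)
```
[37, 10, 44]
[37, 10, 44]
[37, 10, 44]
True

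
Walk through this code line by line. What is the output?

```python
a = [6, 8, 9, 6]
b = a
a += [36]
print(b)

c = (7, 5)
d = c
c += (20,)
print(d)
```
[6, 8, 9, 6, 36]
(7, 5)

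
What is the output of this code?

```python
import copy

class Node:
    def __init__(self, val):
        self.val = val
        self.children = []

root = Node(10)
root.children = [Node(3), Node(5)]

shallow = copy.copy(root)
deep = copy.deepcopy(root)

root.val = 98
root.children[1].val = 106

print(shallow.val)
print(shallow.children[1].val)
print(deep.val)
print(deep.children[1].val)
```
10
106
10
5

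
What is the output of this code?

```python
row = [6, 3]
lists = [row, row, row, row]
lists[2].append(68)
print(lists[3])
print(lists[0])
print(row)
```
[6, 3, 68]
[6, 3, 68]
[6, 3, 68]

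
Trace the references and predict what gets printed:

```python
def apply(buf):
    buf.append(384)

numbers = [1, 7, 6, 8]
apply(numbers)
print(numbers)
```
[1, 7, 6, 8, 384]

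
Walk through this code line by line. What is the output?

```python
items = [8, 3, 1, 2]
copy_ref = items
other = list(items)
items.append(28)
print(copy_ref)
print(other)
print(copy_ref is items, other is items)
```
[8, 3, 1, 2, 28]
[8, 3, 1, 2]
True False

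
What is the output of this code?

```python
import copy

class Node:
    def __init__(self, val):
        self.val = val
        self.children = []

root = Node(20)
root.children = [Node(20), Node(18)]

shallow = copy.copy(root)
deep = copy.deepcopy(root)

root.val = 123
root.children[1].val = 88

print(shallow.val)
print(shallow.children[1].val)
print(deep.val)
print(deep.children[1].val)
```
20
88
20
18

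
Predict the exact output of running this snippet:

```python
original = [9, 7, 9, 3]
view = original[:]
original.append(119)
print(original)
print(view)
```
[9, 7, 9, 3, 119]
[9, 7, 9, 3]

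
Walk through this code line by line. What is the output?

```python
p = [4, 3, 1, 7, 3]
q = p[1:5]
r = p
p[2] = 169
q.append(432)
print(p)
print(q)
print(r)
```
[4, 3, 169, 7, 3]
[3, 1, 7, 3, 432]
[4, 3, 169, 7, 3]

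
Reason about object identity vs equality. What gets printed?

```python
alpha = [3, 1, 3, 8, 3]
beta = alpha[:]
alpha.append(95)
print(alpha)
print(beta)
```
[3, 1, 3, 8, 3, 95]
[3, 1, 3, 8, 3]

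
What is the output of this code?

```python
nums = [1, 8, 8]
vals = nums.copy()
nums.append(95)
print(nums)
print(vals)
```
[1, 8, 8, 95]
[1, 8, 8]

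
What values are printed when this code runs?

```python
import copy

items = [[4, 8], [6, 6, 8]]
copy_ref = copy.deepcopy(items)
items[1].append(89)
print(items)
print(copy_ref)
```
[[4, 8], [6, 6, 8, 89]]
[[4, 8], [6, 6, 8]]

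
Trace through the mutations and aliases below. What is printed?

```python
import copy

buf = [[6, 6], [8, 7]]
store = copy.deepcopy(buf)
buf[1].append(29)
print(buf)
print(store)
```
[[6, 6], [8, 7, 29]]
[[6, 6], [8, 7]]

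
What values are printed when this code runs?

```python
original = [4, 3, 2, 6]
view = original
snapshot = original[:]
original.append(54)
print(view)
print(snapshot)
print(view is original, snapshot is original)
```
[4, 3, 2, 6, 54]
[4, 3, 2, 6]
True False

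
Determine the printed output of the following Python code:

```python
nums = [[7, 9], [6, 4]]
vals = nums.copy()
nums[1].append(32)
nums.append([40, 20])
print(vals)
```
[[7, 9], [6, 4, 32]]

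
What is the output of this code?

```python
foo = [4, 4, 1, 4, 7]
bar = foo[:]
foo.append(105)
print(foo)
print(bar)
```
[4, 4, 1, 4, 7, 105]
[4, 4, 1, 4, 7]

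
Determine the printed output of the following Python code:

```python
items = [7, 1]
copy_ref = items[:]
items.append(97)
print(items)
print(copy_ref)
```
[7, 1, 97]
[7, 1]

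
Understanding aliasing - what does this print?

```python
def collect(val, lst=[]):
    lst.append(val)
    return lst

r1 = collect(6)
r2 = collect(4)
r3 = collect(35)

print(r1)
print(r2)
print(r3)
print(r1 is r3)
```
[6, 4, 35]
[6, 4, 35]
[6, 4, 35]
True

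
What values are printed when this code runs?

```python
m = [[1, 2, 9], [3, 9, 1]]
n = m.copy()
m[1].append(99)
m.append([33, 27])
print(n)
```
[[1, 2, 9], [3, 9, 1, 99]]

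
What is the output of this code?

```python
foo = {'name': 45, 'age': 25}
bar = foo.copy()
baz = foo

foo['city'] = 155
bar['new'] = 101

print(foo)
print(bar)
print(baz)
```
{'name': 45, 'age': 25, 'city': 155}
{'name': 45, 'age': 25, 'new': 101}
{'name': 45, 'age': 25, 'city': 155}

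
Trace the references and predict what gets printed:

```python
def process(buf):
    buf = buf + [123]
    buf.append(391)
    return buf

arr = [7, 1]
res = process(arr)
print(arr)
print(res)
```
[7, 1]
[7, 1, 123, 391]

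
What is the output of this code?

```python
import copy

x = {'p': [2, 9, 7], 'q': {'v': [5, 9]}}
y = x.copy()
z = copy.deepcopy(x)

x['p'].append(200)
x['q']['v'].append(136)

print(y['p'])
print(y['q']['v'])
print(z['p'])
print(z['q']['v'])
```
[2, 9, 7, 200]
[5, 9, 136]
[2, 9, 7]
[5, 9]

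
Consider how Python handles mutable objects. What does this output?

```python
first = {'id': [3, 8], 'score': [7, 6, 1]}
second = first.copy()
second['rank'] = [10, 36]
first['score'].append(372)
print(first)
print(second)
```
{'id': [3, 8], 'score': [7, 6, 1, 372]}
{'id': [3, 8], 'score': [7, 6, 1, 372], 'rank': [10, 36]}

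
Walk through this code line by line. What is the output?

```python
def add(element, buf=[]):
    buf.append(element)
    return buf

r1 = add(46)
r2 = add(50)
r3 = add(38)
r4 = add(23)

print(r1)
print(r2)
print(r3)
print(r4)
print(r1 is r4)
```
[46, 50, 38, 23]
[46, 50, 38, 23]
[46, 50, 38, 23]
[46, 50, 38, 23]
True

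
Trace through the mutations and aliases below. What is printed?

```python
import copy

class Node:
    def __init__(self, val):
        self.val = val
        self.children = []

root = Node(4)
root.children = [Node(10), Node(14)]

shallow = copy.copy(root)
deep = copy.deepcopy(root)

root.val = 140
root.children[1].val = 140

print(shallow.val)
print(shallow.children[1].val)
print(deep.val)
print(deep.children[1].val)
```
4
140
4
14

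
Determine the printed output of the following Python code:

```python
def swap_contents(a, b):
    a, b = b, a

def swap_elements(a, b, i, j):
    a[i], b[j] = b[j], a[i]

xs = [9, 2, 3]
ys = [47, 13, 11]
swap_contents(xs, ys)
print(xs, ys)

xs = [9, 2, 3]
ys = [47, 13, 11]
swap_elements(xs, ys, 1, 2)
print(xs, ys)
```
[9, 2, 3] [47, 13, 11]
[9, 11, 3] [47, 13, 2]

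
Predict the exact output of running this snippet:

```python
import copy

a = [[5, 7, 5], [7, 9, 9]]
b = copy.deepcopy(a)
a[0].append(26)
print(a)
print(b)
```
[[5, 7, 5, 26], [7, 9, 9]]
[[5, 7, 5], [7, 9, 9]]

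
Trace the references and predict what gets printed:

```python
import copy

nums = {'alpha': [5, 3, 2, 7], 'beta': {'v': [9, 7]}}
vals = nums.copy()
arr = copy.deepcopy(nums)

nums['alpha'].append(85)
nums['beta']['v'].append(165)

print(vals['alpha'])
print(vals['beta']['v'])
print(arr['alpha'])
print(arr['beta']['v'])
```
[5, 3, 2, 7, 85]
[9, 7, 165]
[5, 3, 2, 7]
[9, 7]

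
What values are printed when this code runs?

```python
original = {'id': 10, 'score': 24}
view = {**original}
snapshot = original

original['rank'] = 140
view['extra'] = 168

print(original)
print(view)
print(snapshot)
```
{'id': 10, 'score': 24, 'rank': 140}
{'id': 10, 'score': 24, 'extra': 168}
{'id': 10, 'score': 24, 'rank': 140}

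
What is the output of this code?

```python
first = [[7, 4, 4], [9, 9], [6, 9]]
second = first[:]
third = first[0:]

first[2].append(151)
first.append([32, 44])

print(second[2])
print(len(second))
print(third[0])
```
[6, 9, 151]
3
[7, 4, 4]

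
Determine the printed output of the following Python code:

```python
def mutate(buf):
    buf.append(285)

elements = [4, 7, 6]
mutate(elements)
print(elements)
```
[4, 7, 6, 285]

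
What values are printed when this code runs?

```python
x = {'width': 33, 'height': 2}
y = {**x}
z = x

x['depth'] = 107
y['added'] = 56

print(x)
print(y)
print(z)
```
{'width': 33, 'height': 2, 'depth': 107}
{'width': 33, 'height': 2, 'added': 56}
{'width': 33, 'height': 2, 'depth': 107}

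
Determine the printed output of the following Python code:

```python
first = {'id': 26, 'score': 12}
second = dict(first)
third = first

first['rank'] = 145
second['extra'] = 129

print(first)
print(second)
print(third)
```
{'id': 26, 'score': 12, 'rank': 145}
{'id': 26, 'score': 12, 'extra': 129}
{'id': 26, 'score': 12, 'rank': 145}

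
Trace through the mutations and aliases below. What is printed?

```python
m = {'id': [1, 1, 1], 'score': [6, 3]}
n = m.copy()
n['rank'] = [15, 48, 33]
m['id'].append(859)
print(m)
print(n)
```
{'id': [1, 1, 1, 859], 'score': [6, 3]}
{'id': [1, 1, 1, 859], 'score': [6, 3], 'rank': [15, 48, 33]}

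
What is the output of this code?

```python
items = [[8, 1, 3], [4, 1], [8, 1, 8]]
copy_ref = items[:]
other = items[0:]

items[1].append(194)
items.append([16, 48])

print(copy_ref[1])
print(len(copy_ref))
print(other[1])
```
[4, 1, 194]
3
[4, 1, 194]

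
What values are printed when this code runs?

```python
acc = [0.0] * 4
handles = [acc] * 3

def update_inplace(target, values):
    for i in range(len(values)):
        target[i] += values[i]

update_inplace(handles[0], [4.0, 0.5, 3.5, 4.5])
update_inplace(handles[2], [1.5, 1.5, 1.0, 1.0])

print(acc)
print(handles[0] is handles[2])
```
[5.5, 2.0, 4.5, 5.5]
True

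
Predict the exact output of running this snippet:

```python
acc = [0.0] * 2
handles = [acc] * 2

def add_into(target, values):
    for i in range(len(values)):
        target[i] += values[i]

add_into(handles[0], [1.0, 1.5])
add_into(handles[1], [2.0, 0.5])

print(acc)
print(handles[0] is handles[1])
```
[3.0, 2.0]
True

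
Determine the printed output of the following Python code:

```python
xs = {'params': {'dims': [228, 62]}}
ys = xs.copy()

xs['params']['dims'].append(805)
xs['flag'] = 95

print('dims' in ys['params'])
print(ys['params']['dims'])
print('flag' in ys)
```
True
[228, 62, 805]
False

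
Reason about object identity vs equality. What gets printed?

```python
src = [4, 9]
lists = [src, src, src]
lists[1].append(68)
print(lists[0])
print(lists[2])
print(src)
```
[4, 9, 68]
[4, 9, 68]
[4, 9, 68]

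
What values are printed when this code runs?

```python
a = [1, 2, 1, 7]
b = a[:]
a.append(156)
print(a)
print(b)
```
[1, 2, 1, 7, 156]
[1, 2, 1, 7]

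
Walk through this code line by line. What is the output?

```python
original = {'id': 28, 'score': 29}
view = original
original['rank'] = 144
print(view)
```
{'id': 28, 'score': 29, 'rank': 144}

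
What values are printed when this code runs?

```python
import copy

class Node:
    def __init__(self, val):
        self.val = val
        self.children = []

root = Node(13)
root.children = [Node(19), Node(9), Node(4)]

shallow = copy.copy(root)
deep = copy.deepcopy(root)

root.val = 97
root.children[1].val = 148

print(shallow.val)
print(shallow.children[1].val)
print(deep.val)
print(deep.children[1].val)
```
13
148
13
9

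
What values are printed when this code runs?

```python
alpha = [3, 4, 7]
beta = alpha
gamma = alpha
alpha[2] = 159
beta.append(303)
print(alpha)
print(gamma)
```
[3, 4, 159, 303]
[3, 4, 159, 303]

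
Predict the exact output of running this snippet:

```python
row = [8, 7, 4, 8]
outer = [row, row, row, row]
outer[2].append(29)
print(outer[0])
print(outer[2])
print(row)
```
[8, 7, 4, 8, 29]
[8, 7, 4, 8, 29]
[8, 7, 4, 8, 29]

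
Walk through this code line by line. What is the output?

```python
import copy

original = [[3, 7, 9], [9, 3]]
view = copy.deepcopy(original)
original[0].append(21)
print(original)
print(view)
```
[[3, 7, 9, 21], [9, 3]]
[[3, 7, 9], [9, 3]]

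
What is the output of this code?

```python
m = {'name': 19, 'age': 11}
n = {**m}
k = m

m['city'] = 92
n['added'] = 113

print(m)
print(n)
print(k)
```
{'name': 19, 'age': 11, 'city': 92}
{'name': 19, 'age': 11, 'added': 113}
{'name': 19, 'age': 11, 'city': 92}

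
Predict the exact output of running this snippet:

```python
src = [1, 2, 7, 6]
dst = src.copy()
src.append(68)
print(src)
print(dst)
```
[1, 2, 7, 6, 68]
[1, 2, 7, 6]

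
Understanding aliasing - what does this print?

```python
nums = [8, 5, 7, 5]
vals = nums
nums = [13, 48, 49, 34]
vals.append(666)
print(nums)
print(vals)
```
[13, 48, 49, 34]
[8, 5, 7, 5, 666]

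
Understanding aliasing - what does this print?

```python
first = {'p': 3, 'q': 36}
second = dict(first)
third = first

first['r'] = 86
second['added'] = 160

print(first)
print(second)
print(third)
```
{'p': 3, 'q': 36, 'r': 86}
{'p': 3, 'q': 36, 'added': 160}
{'p': 3, 'q': 36, 'r': 86}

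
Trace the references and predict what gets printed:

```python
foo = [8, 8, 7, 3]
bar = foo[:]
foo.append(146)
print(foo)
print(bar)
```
[8, 8, 7, 3, 146]
[8, 8, 7, 3]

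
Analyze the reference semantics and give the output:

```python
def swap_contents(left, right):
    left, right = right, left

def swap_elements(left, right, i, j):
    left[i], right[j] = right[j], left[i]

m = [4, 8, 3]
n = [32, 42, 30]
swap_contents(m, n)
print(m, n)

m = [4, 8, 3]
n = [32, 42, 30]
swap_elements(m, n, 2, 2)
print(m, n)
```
[4, 8, 3] [32, 42, 30]
[4, 8, 30] [32, 42, 3]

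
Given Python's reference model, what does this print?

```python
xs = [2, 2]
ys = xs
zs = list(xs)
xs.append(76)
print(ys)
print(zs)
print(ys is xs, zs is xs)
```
[2, 2, 76]
[2, 2]
True False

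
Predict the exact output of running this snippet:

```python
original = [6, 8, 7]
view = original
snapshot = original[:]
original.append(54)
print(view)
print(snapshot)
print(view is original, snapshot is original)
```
[6, 8, 7, 54]
[6, 8, 7]
True False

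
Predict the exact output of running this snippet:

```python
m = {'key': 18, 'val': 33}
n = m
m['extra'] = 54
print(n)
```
{'key': 18, 'val': 33, 'extra': 54}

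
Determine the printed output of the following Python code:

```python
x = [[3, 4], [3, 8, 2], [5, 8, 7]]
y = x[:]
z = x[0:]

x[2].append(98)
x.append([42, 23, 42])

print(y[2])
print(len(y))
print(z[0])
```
[5, 8, 7, 98]
3
[3, 4]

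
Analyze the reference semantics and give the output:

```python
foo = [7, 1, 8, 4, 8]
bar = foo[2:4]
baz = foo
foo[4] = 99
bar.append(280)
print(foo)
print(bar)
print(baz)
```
[7, 1, 8, 4, 99]
[8, 4, 280]
[7, 1, 8, 4, 99]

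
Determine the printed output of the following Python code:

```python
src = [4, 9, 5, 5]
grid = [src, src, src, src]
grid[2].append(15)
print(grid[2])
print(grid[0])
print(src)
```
[4, 9, 5, 5, 15]
[4, 9, 5, 5, 15]
[4, 9, 5, 5, 15]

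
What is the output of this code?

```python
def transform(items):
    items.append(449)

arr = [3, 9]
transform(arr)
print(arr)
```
[3, 9, 449]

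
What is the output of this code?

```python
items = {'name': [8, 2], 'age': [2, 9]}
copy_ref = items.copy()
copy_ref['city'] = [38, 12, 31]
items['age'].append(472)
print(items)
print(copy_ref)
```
{'name': [8, 2], 'age': [2, 9, 472]}
{'name': [8, 2], 'age': [2, 9, 472], 'city': [38, 12, 31]}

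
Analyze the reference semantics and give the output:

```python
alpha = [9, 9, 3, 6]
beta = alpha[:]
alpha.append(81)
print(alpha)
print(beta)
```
[9, 9, 3, 6, 81]
[9, 9, 3, 6]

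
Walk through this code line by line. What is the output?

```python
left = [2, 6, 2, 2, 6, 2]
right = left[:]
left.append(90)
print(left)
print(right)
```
[2, 6, 2, 2, 6, 2, 90]
[2, 6, 2, 2, 6, 2]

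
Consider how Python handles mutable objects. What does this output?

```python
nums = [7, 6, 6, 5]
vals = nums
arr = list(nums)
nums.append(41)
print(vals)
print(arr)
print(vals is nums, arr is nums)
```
[7, 6, 6, 5, 41]
[7, 6, 6, 5]
True False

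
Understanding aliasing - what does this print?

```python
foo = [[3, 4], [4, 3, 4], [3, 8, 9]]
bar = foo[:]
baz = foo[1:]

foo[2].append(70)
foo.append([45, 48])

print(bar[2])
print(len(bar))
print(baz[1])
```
[3, 8, 9, 70]
3
[3, 8, 9, 70]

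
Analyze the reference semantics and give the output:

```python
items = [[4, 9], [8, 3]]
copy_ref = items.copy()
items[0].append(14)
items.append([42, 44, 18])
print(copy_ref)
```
[[4, 9, 14], [8, 3]]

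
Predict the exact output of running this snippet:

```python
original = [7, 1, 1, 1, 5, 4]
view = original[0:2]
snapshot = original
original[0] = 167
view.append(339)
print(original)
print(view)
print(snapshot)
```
[167, 1, 1, 1, 5, 4]
[7, 1, 339]
[167, 1, 1, 1, 5, 4]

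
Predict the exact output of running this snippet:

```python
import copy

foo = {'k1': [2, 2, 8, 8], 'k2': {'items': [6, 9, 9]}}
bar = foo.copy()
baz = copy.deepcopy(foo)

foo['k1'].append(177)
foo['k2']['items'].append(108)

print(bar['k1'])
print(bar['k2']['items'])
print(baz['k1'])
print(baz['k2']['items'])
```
[2, 2, 8, 8, 177]
[6, 9, 9, 108]
[2, 2, 8, 8]
[6, 9, 9]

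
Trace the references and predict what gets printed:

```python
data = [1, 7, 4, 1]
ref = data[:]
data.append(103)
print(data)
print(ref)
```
[1, 7, 4, 1, 103]
[1, 7, 4, 1]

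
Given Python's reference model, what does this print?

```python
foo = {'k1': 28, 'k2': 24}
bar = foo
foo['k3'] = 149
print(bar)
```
{'k1': 28, 'k2': 24, 'k3': 149}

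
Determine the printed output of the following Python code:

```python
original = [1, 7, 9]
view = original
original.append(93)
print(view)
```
[1, 7, 9, 93]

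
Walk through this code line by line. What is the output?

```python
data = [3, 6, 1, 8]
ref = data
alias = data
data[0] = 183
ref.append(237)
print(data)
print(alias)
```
[183, 6, 1, 8, 237]
[183, 6, 1, 8, 237]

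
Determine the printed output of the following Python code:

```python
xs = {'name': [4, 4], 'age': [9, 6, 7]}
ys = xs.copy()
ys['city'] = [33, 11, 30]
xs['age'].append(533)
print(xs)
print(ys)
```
{'name': [4, 4], 'age': [9, 6, 7, 533]}
{'name': [4, 4], 'age': [9, 6, 7, 533], 'city': [33, 11, 30]}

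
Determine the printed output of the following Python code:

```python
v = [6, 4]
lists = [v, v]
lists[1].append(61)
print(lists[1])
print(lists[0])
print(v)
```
[6, 4, 61]
[6, 4, 61]
[6, 4, 61]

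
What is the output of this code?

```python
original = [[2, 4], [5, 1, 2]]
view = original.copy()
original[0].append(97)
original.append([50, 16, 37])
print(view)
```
[[2, 4, 97], [5, 1, 2]]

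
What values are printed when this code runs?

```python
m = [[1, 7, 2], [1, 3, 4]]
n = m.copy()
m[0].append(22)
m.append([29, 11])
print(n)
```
[[1, 7, 2, 22], [1, 3, 4]]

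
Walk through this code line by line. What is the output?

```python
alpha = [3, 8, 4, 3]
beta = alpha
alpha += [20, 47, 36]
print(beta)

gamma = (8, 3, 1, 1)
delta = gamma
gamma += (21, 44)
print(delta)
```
[3, 8, 4, 3, 20, 47, 36]
(8, 3, 1, 1)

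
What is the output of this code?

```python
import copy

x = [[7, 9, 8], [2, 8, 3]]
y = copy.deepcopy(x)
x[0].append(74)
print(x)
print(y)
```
[[7, 9, 8, 74], [2, 8, 3]]
[[7, 9, 8], [2, 8, 3]]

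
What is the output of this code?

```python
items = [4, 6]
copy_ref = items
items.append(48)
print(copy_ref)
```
[4, 6, 48]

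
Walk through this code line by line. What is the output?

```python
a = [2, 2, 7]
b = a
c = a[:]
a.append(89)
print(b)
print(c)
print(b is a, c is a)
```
[2, 2, 7, 89]
[2, 2, 7]
True False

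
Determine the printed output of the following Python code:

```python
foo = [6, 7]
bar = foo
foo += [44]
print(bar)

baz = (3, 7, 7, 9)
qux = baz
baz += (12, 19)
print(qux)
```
[6, 7, 44]
(3, 7, 7, 9)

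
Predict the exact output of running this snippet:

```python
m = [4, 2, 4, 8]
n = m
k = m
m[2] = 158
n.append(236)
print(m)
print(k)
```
[4, 2, 158, 8, 236]
[4, 2, 158, 8, 236]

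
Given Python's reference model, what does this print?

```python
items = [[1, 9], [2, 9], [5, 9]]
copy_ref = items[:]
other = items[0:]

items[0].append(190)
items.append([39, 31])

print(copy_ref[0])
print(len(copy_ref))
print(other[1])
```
[1, 9, 190]
3
[2, 9]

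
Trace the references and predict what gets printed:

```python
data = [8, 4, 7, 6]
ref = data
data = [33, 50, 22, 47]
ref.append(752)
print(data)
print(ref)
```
[33, 50, 22, 47]
[8, 4, 7, 6, 752]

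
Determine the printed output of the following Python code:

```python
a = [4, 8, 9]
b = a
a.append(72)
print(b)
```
[4, 8, 9, 72]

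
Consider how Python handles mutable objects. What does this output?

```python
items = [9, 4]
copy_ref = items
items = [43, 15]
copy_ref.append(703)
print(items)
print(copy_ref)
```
[43, 15]
[9, 4, 703]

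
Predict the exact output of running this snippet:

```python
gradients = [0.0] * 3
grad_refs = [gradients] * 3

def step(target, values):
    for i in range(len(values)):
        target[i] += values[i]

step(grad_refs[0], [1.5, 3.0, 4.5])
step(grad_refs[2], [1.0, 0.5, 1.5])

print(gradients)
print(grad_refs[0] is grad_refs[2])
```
[2.5, 3.5, 6.0]
True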